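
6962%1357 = 177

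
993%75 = 18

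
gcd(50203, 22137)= 1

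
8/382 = 4/191 = 0.02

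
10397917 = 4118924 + 6278993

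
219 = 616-397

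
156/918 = 26/153 = 0.17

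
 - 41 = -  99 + 58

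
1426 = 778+648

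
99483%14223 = 14145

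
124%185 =124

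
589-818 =-229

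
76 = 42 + 34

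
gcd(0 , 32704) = 32704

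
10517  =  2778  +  7739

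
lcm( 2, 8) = 8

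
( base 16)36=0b110110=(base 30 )1O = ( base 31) 1n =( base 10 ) 54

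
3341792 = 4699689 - 1357897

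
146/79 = 146/79= 1.85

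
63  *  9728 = 612864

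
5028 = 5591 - 563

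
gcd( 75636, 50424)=25212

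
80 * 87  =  6960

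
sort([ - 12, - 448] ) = [ - 448, -12 ]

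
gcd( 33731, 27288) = 379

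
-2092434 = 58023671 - 60116105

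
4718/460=10 + 59/230= 10.26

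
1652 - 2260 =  - 608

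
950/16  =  475/8 = 59.38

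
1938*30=58140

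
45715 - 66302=-20587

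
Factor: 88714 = 2^1 * 44357^1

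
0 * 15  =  0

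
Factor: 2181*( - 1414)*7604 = -23450234136 = - 2^3*3^1*7^1*101^1*727^1*1901^1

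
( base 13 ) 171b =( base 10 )3404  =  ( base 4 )311030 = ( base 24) 5LK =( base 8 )6514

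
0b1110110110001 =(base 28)9JD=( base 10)7601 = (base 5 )220401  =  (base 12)4495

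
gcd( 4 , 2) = 2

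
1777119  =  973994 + 803125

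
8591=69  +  8522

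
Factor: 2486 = 2^1*11^1*113^1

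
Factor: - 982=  - 2^1*491^1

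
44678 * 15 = 670170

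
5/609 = 5/609 = 0.01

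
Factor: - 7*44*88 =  - 2^5*7^1*11^2 = - 27104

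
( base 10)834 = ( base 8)1502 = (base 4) 31002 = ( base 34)oi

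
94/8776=47/4388 =0.01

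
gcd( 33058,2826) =2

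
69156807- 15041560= 54115247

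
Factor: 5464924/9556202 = 2^1*19^(-1 )*139^1*193^( - 1 )*1303^( - 1)*9829^1 = 2732462/4778101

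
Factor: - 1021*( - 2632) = 2687272 = 2^3*7^1*47^1*1021^1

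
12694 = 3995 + 8699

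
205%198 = 7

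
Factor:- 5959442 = -2^1*29^1*37^1*2777^1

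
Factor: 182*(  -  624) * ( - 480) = 2^10*3^2 * 5^1* 7^1*13^2 = 54512640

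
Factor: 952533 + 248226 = 3^1*7^1*57179^1 = 1200759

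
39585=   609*65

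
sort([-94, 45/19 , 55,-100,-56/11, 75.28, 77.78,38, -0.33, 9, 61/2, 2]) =[ - 100, -94, - 56/11, - 0.33,2,45/19, 9, 61/2, 38,55 , 75.28,  77.78] 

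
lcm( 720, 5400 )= 10800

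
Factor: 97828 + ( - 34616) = 63212 = 2^2 * 15803^1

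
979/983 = 979/983=1.00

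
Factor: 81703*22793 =23^1 *991^1*81703^1 = 1862256479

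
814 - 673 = 141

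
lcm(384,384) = 384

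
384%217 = 167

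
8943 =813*11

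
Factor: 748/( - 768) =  - 187/192 = - 2^( - 6) * 3^(-1 )* 11^1 * 17^1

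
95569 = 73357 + 22212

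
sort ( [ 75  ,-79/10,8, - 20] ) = [-20, - 79/10, 8,75 ]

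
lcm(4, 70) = 140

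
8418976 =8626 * 976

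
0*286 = 0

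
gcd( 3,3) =3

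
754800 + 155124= 909924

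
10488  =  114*92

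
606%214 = 178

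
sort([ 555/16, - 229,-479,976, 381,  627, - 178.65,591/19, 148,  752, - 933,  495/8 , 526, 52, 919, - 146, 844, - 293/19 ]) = [ - 933, - 479, - 229, - 178.65,-146, - 293/19,591/19, 555/16,52, 495/8,  148,381, 526,627,  752, 844, 919 , 976]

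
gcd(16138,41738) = 2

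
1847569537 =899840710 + 947728827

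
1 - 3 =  - 2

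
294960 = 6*49160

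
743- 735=8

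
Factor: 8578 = 2^1*4289^1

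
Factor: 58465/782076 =2^( - 2 )*3^( - 1) * 5^1*11^1*1063^1*65173^( - 1) 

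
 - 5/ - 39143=5/39143 = 0.00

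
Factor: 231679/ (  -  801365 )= -5^( - 1 )*7^1*23^1*83^( - 1 )* 1439^1*1931^( - 1)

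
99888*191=19078608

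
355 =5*71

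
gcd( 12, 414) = 6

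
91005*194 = 17654970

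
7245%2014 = 1203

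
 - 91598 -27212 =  - 118810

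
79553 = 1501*53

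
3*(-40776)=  - 122328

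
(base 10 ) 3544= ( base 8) 6730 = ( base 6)24224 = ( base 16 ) DD8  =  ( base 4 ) 313120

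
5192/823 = 6 + 254/823 =6.31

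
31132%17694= 13438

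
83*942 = 78186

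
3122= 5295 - 2173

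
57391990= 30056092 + 27335898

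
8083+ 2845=10928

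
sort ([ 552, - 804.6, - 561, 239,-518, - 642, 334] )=[-804.6, - 642,-561, - 518, 239, 334,552]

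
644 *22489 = 14482916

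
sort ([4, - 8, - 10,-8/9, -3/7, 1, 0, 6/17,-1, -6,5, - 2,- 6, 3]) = [ - 10, - 8, - 6,-6, - 2, - 1, - 8/9, - 3/7, 0,6/17, 1, 3, 4, 5]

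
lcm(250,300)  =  1500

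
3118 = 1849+1269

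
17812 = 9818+7994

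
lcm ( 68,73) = 4964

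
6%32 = 6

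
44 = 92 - 48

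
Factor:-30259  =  -30259^1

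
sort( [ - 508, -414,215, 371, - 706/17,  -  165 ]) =[ - 508 , - 414,-165, - 706/17,215 , 371] 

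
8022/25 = 320 +22/25  =  320.88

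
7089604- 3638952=3450652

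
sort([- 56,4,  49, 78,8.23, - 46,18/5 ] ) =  [ - 56,- 46, 18/5,4, 8.23,49,78]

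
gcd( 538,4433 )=1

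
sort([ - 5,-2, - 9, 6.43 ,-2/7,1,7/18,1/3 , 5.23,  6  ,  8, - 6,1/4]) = [ - 9, - 6 ,-5, - 2, - 2/7,1/4, 1/3,  7/18,1,5.23,6 , 6.43 , 8]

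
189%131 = 58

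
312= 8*39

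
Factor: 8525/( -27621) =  - 25/81=- 3^( - 4 )*5^2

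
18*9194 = 165492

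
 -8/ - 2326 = 4/1163=0.00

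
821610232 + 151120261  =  972730493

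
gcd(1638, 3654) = 126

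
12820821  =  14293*897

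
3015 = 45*67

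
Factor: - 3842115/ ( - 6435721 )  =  3^1 *5^1 *67^1*3823^1*6435721^( - 1 )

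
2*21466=42932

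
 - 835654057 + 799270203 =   -  36383854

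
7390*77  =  569030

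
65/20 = 3 + 1/4 = 3.25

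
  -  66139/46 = - 66139/46 = - 1437.80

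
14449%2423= 2334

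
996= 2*498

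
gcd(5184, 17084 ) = 4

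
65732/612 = 16433/153  =  107.41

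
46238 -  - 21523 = 67761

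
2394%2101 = 293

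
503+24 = 527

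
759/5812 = 759/5812 = 0.13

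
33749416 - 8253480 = 25495936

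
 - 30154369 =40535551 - 70689920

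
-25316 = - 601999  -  - 576683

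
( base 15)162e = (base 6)34025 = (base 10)4769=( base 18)ECH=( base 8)11241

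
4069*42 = 170898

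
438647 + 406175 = 844822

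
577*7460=4304420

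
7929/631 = 12 + 357/631 = 12.57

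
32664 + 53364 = 86028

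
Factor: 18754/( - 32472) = -2^(-2) * 3^( - 2 )*11^( - 1) * 41^ ( - 1)*9377^1 = - 9377/16236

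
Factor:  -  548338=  - 2^1*7^1 *53^1*739^1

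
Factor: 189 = 3^3*7^1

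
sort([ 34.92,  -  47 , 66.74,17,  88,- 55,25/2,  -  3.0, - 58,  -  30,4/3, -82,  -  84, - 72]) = [  -  84, - 82, - 72, - 58,-55,-47 , - 30, - 3.0,4/3,  25/2, 17 , 34.92,66.74,88 ] 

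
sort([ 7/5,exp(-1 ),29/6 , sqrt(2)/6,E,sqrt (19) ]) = [ sqrt( 2)/6, exp( - 1 ), 7/5, E , sqrt( 19), 29/6 ] 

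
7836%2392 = 660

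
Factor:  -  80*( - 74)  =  5920 = 2^5*5^1*37^1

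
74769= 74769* 1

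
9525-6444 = 3081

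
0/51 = 0 = 0.00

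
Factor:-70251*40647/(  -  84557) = 2855492397/84557 = 3^2 * 11^( - 1)*17^1*797^1* 7687^( - 1)*23417^1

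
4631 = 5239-608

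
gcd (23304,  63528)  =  24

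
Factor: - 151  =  -151^1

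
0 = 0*91836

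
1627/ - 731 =-3 + 566/731  =  - 2.23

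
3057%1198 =661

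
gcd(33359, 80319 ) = 1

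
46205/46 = 46205/46 = 1004.46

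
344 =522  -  178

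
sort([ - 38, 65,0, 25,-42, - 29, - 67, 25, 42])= [  -  67, - 42, - 38,  -  29, 0, 25, 25 , 42, 65]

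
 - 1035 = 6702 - 7737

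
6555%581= 164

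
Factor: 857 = 857^1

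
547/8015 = 547/8015 = 0.07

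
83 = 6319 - 6236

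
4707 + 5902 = 10609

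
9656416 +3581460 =13237876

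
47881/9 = 47881/9 = 5320.11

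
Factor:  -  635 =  - 5^1*127^1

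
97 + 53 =150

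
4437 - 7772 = -3335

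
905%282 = 59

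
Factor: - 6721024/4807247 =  - 2^9*19^( - 1 )* 13127^1*253013^(-1 )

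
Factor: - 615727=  - 7^1*87961^1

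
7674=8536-862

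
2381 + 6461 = 8842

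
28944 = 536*54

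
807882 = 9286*87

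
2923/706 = 2923/706 = 4.14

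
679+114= 793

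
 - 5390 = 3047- 8437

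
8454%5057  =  3397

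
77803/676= 115 + 63/676 =115.09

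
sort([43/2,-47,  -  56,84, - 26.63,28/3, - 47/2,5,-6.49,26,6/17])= [-56 ,  -  47, - 26.63, - 47/2, - 6.49,6/17,5,28/3,43/2,26,84] 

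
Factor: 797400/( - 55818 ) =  - 100/7= - 2^2*5^2*7^( - 1) 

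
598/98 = 299/49 = 6.10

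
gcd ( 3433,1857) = 1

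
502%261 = 241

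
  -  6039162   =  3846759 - 9885921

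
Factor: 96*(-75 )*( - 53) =381600 = 2^5*3^2*5^2*53^1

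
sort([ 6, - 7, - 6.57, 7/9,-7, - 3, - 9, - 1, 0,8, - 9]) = [ - 9, - 9,  -  7, - 7,-6.57, - 3, - 1,0, 7/9,6 , 8]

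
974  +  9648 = 10622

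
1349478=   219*6162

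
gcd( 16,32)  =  16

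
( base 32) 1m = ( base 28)1Q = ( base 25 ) 24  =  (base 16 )36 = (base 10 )54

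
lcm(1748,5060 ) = 96140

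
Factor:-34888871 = -34888871^1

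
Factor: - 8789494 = -2^1*7^1*29^1*21649^1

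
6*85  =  510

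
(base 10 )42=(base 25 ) 1h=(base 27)1f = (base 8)52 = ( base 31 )1b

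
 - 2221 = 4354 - 6575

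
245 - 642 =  - 397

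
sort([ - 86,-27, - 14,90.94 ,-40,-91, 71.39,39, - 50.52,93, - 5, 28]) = [  -  91, -86 ,-50.52, - 40, - 27, - 14, - 5,  28, 39,71.39,90.94 , 93 ]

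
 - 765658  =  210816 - 976474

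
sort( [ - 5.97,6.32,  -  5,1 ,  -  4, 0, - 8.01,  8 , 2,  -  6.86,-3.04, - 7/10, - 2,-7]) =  [ - 8.01, - 7 , -6.86, - 5.97 ,- 5, - 4,  -  3.04, - 2 , - 7/10,  0,1,2,  6.32,8 ]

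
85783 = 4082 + 81701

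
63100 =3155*20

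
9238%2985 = 283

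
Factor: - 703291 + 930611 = 227320= 2^3*5^1 * 5683^1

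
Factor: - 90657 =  - 3^2*7^1*1439^1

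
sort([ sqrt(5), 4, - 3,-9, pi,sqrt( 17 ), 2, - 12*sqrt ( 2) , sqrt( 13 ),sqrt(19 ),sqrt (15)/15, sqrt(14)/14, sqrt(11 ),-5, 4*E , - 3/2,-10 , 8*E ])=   [ - 12*sqrt( 2 ),- 10 ,-9, - 5, - 3, - 3/2,sqrt(15)/15,sqrt( 14)/14,2,sqrt (5 ), pi, sqrt( 11), sqrt (13 ),4, sqrt(17),sqrt(19), 4*E,8*E ]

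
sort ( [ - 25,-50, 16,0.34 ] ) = [- 50, - 25,  0.34 , 16 ] 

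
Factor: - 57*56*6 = - 19152=- 2^4*3^2*7^1*19^1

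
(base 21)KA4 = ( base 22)IEE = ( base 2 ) 10001101001010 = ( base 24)fga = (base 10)9034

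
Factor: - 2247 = -3^1*7^1 * 107^1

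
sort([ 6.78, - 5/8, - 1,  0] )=[ - 1 , - 5/8, 0, 6.78]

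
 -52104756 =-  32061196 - 20043560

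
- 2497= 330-2827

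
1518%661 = 196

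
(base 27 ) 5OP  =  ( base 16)10de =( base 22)8k6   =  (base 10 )4318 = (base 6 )31554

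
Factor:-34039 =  - 34039^1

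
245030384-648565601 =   -  403535217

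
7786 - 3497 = 4289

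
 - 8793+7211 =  - 1582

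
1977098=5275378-3298280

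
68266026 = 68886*991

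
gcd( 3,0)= 3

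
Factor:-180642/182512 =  - 483/488 = - 2^( - 3 )*3^1 * 7^1*23^1 * 61^( - 1) 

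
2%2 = 0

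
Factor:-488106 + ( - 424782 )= -2^3*3^2*31^1*409^1=- 912888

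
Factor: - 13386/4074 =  - 23/7 = - 7^( - 1 )*23^1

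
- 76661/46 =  - 1667 + 21/46=- 1666.54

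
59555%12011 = 11511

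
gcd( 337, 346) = 1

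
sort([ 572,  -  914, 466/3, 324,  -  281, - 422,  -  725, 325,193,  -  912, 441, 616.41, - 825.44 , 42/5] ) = [ - 914, - 912, - 825.44, - 725 , - 422, - 281, 42/5, 466/3,  193,324, 325,441, 572, 616.41]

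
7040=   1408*5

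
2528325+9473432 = 12001757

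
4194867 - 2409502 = 1785365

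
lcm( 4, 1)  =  4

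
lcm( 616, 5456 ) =38192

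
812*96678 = 78502536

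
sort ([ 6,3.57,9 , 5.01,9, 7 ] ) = [ 3.57 , 5.01,6,7,9,9]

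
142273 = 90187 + 52086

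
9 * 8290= 74610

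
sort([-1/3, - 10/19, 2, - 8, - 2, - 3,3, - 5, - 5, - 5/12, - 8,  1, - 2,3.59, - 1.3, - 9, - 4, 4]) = [ - 9,  -  8, - 8, - 5, - 5, - 4, -3, - 2, - 2, - 1.3, -10/19, - 5/12, - 1/3,  1, 2, 3, 3.59,4]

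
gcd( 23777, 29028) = 59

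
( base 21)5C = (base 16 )75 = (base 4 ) 1311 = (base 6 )313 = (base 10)117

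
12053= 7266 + 4787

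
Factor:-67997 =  - 97^1*701^1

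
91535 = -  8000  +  99535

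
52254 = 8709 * 6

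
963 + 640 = 1603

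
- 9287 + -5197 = -14484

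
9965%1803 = 950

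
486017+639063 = 1125080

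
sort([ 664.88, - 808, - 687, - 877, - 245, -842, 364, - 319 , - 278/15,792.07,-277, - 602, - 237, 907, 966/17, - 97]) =[-877, - 842,  -  808, - 687,-602, - 319, - 277, - 245 , - 237, - 97,  -  278/15,  966/17, 364,664.88 , 792.07, 907]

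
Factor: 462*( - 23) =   -  2^1*3^1*7^1 * 11^1*23^1 = -10626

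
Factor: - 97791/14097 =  - 881/127 =-  127^( - 1 )*881^1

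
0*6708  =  0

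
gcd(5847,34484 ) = 1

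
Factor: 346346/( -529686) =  - 3^( - 3 )*7^1 * 11^1*13^1*17^ ( - 1 ) * 173^1 *577^( - 1 )=- 173173/264843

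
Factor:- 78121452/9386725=-326868/39275 = -2^2*3^1*5^( - 2 )*1571^ ( - 1 )*27239^1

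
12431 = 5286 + 7145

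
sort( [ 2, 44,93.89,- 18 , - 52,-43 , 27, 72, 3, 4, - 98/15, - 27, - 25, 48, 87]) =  [-52,  -  43, - 27, -25,  -  18,- 98/15, 2,3, 4, 27 , 44, 48,72, 87, 93.89] 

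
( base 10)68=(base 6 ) 152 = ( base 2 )1000100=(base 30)28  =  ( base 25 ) 2i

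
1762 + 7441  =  9203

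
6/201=2/67= 0.03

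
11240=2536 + 8704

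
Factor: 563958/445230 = 3^(-1)*5^( - 1)*19^1 = 19/15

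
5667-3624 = 2043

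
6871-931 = 5940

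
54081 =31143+22938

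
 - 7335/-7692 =2445/2564=0.95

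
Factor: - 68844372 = - 2^2*3^1 * 19^1*301949^1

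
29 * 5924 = 171796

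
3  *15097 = 45291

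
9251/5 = 9251/5 = 1850.20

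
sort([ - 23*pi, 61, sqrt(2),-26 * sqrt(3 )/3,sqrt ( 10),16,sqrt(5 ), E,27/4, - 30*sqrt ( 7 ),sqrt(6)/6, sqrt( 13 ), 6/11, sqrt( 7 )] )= [ - 30*sqrt(7), - 23  *  pi, - 26*sqrt(3)/3,sqrt( 6)/6, 6/11,sqrt( 2),sqrt( 5 ), sqrt ( 7 ),E,sqrt( 10),sqrt(13 ),27/4,16 , 61] 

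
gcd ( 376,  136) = 8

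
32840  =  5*6568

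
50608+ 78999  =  129607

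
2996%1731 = 1265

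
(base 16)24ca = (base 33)8LD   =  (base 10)9418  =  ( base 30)ADS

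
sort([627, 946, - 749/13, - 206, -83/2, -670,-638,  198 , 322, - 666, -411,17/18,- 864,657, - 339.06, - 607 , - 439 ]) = [ - 864, -670, -666, - 638, - 607, - 439,  -  411, -339.06 ,  -  206,-749/13, - 83/2, 17/18, 198,322, 627, 657, 946 ] 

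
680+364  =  1044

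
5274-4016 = 1258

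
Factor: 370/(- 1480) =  - 2^( - 2 ) = - 1/4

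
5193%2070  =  1053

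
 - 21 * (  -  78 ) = 1638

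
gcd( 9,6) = 3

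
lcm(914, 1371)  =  2742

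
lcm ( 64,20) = 320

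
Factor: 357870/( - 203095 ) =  - 2^1*3^1*79^1 *269^( - 1)= -474/269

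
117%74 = 43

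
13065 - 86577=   -  73512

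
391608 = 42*9324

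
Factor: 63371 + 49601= 2^2*61^1*463^1 = 112972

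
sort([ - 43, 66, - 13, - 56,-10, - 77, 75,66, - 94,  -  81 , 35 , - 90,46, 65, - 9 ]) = [ - 94, - 90, - 81, - 77, - 56, - 43, - 13 ,-10, - 9,35, 46 , 65, 66, 66,75 ]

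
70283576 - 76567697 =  - 6284121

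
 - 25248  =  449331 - 474579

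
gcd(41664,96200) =8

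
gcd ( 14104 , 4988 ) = 172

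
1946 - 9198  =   - 7252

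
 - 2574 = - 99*26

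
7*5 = 35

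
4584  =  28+4556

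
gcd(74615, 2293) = 1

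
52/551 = 52/551 = 0.09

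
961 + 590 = 1551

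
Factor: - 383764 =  - 2^2*37^1*2593^1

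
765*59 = 45135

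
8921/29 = 307+ 18/29 = 307.62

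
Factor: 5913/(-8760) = -27/40= - 2^(-3) * 3^3*5^( - 1) 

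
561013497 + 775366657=1336380154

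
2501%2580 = 2501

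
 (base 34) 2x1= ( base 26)523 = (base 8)6553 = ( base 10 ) 3435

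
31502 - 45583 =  - 14081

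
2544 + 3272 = 5816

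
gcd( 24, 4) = 4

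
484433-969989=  - 485556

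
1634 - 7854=  -  6220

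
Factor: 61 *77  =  7^1*11^1 * 61^1 = 4697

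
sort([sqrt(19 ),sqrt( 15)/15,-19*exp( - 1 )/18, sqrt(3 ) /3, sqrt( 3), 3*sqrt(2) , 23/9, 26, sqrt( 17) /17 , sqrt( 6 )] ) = [-19*exp(  -  1) /18,sqrt(17 ) /17, sqrt (15 ) /15, sqrt( 3) /3 , sqrt(3), sqrt (6 ), 23/9,3*sqrt(2 ) , sqrt( 19), 26 ]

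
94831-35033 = 59798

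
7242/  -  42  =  -1207/7 = -172.43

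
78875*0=0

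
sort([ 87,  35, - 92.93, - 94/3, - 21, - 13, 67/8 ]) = [-92.93,  -  94/3, - 21, - 13 , 67/8, 35, 87 ]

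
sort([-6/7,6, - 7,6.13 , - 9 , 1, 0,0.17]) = [-9,-7 , - 6/7,  0, 0.17,1,6,6.13] 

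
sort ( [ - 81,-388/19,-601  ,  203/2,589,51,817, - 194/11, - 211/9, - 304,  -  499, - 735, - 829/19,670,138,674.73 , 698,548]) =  [ - 735, - 601,-499, - 304, - 81, - 829/19, - 211/9, - 388/19, - 194/11 , 51 , 203/2, 138,548,589,670,  674.73,698,817]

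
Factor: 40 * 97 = 3880 = 2^3*5^1*97^1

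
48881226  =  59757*818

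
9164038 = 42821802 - 33657764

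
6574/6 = 3287/3=1095.67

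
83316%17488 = 13364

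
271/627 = 271/627  =  0.43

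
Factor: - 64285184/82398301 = - 2^9*23^1*53^1  *  103^1* 167^ (  -  1) * 493403^(-1 ) 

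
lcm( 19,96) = 1824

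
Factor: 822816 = 2^5*3^2*2857^1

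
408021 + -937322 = -529301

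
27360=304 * 90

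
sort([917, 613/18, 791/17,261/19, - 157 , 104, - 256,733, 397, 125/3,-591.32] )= [ - 591.32, - 256, - 157, 261/19 , 613/18, 125/3, 791/17 , 104,397,733, 917] 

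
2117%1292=825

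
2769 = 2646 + 123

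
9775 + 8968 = 18743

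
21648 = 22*984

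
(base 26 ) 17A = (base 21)1k7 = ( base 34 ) pi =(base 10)868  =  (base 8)1544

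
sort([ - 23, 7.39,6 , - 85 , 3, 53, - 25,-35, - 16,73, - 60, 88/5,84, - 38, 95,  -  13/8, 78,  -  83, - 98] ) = [ - 98, - 85,- 83, - 60,-38, - 35, - 25  ,-23,-16,-13/8,3,6,7.39,  88/5, 53,73 , 78,84 , 95 ] 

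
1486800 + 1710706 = 3197506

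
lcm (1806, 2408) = 7224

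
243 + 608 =851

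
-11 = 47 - 58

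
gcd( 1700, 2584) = 68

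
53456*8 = 427648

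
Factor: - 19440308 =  - 2^2* 4860077^1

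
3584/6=1792/3  =  597.33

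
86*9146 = 786556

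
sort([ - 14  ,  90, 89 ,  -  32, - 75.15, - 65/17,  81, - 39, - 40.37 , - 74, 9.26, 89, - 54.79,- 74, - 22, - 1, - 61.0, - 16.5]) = [ - 75.15, - 74, - 74,-61.0, - 54.79, - 40.37, - 39, - 32, - 22, - 16.5, - 14, -65/17, - 1, 9.26, 81, 89,89,90 ]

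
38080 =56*680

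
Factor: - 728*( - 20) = 14560 = 2^5*5^1*7^1*13^1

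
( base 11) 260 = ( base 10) 308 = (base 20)F8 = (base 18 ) H2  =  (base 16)134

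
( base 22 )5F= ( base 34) 3N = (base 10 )125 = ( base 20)65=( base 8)175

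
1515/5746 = 1515/5746 = 0.26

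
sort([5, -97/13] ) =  [ - 97/13,5]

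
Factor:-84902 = -2^1 * 42451^1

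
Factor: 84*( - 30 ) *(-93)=2^3*3^3*5^1*7^1 * 31^1= 234360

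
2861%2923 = 2861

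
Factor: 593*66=39138 = 2^1*3^1*11^1*593^1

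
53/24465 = 53/24465 = 0.00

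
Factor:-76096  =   - 2^6*29^1*41^1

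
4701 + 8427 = 13128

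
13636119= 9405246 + 4230873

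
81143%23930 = 9353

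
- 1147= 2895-4042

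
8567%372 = 11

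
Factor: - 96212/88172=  - 359/329 = -7^ (-1)*47^( -1)*359^1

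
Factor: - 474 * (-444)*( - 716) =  - 150686496 = - 2^5 *3^2 * 37^1 *79^1*179^1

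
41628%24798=16830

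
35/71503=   35/71503 = 0.00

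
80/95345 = 16/19069 = 0.00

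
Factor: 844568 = 2^3*193^1 * 547^1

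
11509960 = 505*22792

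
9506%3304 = 2898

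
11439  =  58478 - 47039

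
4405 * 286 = 1259830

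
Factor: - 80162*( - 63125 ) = 2^1 * 5^4 * 101^1*149^1*269^1 = 5060226250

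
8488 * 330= 2801040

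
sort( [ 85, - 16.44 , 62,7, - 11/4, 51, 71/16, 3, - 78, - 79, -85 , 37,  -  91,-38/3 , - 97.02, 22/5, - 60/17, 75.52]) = [ - 97.02 , - 91, - 85, - 79, - 78, - 16.44, -38/3,  -  60/17, - 11/4,3, 22/5, 71/16 , 7,37, 51, 62, 75.52, 85] 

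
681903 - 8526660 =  - 7844757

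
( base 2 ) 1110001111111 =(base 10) 7295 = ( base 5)213140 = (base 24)cfn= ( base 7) 30161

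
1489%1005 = 484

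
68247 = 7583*9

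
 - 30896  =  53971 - 84867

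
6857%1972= 941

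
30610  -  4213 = 26397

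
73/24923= 73/24923   =  0.00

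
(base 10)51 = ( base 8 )63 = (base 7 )102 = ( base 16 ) 33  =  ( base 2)110011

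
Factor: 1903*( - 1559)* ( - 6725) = 5^2*11^1*173^1 * 269^1*1559^1 = 19951575325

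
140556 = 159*884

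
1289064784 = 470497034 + 818567750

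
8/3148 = 2/787 = 0.00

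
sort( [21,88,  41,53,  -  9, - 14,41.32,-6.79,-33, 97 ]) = [ - 33,  -  14, - 9, - 6.79,21,41, 41.32,53,88,97] 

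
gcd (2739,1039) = 1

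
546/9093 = 26/433  =  0.06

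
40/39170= 4/3917 = 0.00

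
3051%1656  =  1395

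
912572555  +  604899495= 1517472050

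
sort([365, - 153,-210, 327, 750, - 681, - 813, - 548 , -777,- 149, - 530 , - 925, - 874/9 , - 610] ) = [-925, - 813 ,-777,-681, - 610, - 548, - 530, - 210, - 153 , - 149  , - 874/9, 327,365 , 750]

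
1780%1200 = 580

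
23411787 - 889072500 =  - 865660713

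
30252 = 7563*4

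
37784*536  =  20252224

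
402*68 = 27336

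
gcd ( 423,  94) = 47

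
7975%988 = 71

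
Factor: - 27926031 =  - 3^1*7^4*3877^1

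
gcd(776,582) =194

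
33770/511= 33770/511 = 66.09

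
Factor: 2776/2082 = 4/3 = 2^2*3^( - 1 )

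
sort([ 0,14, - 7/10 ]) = [-7/10,  0, 14]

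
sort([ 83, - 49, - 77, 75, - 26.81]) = [ - 77,  -  49, - 26.81,75,83 ]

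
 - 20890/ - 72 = 10445/36 =290.14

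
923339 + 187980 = 1111319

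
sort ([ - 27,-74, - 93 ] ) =[ - 93, - 74, - 27] 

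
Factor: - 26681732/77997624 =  - 6670433/19499406=- 2^( - 1)*3^( - 1)*7^1*11^1*86629^1 *3249901^( - 1) 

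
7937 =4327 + 3610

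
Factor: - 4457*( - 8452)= 2^2*2113^1*4457^1 = 37670564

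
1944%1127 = 817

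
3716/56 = 929/14 = 66.36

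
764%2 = 0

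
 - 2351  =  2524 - 4875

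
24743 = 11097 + 13646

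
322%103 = 13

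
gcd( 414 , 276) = 138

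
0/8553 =0 = 0.00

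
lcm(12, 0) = 0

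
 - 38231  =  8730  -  46961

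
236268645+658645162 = 894913807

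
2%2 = 0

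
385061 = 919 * 419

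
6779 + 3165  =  9944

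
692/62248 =173/15562 = 0.01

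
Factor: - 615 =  - 3^1*5^1*41^1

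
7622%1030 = 412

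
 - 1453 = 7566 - 9019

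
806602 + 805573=1612175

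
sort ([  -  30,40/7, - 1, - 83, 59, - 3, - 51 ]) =[ - 83, - 51, - 30,  -  3, - 1, 40/7,59]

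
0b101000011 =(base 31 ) AD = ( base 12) 22B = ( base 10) 323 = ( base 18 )HH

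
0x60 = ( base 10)96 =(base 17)5B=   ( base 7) 165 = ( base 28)3C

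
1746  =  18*97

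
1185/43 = 1185/43=27.56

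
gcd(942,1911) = 3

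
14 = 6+8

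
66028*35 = 2310980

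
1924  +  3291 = 5215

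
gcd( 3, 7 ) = 1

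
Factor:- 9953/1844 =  - 2^(- 2 )* 37^1*269^1 * 461^( - 1)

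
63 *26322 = 1658286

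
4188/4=1047=1047.00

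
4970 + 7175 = 12145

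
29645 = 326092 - 296447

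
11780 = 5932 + 5848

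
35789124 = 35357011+432113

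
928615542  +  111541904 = 1040157446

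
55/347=55/347= 0.16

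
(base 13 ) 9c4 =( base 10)1681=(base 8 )3221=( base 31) 1N7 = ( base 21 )3h1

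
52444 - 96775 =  - 44331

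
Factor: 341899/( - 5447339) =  - 31^1 * 41^1*269^1*5447339^( - 1 )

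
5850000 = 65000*90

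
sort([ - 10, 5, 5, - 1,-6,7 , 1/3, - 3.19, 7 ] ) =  [  -  10,-6 ,  -  3.19 ,-1,1/3,5 , 5, 7,7]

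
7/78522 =7/78522  =  0.00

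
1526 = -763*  ( - 2 )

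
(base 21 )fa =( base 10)325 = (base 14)193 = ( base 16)145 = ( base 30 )ap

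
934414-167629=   766785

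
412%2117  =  412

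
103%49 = 5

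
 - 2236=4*( - 559 ) 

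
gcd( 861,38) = 1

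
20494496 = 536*38236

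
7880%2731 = 2418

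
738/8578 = 369/4289 =0.09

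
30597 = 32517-1920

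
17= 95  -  78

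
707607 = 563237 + 144370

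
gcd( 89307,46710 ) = 9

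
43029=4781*9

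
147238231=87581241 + 59656990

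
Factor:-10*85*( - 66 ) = 56100 = 2^2*3^1*5^2*11^1*17^1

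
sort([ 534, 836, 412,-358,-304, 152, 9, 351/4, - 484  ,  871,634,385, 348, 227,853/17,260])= [ - 484,-358,-304,9,853/17,351/4,152, 227, 260, 348,385,412 , 534,634,836,871]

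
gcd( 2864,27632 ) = 16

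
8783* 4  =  35132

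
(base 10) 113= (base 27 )45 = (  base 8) 161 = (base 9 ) 135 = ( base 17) 6b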